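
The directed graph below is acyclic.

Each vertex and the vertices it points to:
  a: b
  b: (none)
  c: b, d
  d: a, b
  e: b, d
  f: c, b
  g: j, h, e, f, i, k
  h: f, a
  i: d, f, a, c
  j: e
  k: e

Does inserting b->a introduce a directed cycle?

Yes

Adding b→a creates a cycle iff a can already reach b.
Path from a: a → b.
So a → … → b → a is a cycle.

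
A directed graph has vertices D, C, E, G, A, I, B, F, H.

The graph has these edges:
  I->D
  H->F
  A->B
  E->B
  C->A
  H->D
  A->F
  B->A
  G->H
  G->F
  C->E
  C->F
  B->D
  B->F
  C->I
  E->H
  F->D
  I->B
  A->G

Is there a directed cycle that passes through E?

E lies on a cycle iff there is a path from E back to itself.
Exploring from E, it never reaches itself; equivalently, its strongly connected component is a singleton.

No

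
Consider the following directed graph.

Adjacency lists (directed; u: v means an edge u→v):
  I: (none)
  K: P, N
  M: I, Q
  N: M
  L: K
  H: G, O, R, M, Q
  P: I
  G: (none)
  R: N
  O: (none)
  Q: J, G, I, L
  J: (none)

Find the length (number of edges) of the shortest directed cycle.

5

For each vertex v, BFS finds the shortest path from v back to v.
The shortest such closed walk is Q → L → K → N → M → Q, length 5.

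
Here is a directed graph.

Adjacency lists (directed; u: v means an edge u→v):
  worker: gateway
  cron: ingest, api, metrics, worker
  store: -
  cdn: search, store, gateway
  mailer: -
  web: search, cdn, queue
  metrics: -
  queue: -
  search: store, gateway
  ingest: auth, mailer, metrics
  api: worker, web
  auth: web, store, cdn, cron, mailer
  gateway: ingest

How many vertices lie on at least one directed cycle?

A vertex is on a directed cycle iff it belongs to a strongly connected component of size ≥ 2 (or has a self-loop).
The vertices on cycles are {api, cdn, web, auth, cron, ingest, search, worker, gateway} — 9 in total.

9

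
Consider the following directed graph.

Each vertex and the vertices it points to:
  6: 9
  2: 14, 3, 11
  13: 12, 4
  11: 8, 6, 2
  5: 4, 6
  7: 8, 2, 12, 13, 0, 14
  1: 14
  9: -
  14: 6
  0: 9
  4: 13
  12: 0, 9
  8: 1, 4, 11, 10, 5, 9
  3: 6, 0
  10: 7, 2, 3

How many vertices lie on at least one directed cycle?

A vertex is on a directed cycle iff it belongs to a strongly connected component of size ≥ 2 (or has a self-loop).
The vertices on cycles are {2, 4, 7, 8, 10, 11, 13} — 7 in total.

7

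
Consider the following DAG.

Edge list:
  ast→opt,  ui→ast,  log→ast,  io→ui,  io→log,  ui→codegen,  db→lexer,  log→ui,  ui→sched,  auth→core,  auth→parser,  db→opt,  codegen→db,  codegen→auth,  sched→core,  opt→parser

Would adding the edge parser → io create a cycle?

Yes

Adding parser→io creates a cycle iff io can already reach parser.
Path from io: io → log → ast → opt → parser.
So io → … → parser → io is a cycle.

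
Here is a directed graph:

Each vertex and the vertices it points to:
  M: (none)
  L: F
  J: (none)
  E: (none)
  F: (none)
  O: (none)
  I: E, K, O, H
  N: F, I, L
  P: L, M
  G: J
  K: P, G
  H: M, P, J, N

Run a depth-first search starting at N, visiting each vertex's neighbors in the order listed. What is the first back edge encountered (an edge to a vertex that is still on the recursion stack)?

H→N

DFS from N (visiting each vertex's neighbors in the order listed); mark gray on enter, black on exit:
N gray
  F gray
  F black
  I gray
    E gray
    E black
    K gray
      P gray
        L gray
          L→F: F black — skip
        L black
        M gray
        M black
      P black
      G gray
        J gray
        J black
      G black
    K black
    O gray
    O black
    H gray
      H→M: M black — skip
      H→P: P black — skip
      H→J: J black — skip
      H→N: N is gray → back edge
First back edge: H → N.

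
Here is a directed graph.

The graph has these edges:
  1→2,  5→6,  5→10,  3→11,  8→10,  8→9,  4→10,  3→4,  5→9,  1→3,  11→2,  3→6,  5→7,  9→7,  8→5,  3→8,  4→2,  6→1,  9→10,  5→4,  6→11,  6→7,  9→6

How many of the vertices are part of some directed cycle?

A vertex is on a directed cycle iff it belongs to a strongly connected component of size ≥ 2 (or has a self-loop).
The vertices on cycles are {1, 3, 5, 6, 8, 9} — 6 in total.

6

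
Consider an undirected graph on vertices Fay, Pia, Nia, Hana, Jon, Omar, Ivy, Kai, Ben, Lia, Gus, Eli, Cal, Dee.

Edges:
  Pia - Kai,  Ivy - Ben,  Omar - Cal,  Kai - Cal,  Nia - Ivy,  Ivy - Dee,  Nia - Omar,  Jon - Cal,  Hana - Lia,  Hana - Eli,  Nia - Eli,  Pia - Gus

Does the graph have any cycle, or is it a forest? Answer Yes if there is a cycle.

No

DFS, tracking each vertex's parent; an edge to a visited non-parent vertex closes a cycle.
Start from Dee:
visit Dee (parent –)
  visit Ivy (parent Dee)
    visit Ben (parent Ivy)
      Ben–Ivy: parent, skip
    Ivy–Dee: parent, skip
    visit Nia (parent Ivy)
      visit Eli (parent Nia)
        visit Hana (parent Eli)
          visit Lia (parent Hana)
            Lia–Hana: parent, skip
          Hana–Eli: parent, skip
        Eli–Nia: parent, skip
      Nia–Ivy: parent, skip
      visit Omar (parent Nia)
        Omar–Nia: parent, skip
        visit Cal (parent Omar)
          Cal–Omar: parent, skip
          visit Jon (parent Cal)
            Jon–Cal: parent, skip
          visit Kai (parent Cal)
            Kai–Cal: parent, skip
            visit Pia (parent Kai)
              Pia–Kai: parent, skip
              visit Gus (parent Pia)
                Gus–Pia: parent, skip
visit Fay (parent –)
No non-parent visited neighbor found — the graph is a forest.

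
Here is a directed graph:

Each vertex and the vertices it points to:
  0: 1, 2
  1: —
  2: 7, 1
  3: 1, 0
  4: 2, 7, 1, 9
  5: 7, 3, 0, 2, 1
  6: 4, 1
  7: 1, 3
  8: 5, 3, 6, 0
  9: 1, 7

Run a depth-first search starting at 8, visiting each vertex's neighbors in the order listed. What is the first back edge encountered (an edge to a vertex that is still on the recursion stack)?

DFS from 8 (visiting each vertex's neighbors in the order listed); mark gray on enter, black on exit:
8 gray
  5 gray
    7 gray
      1 gray
      1 black
      3 gray
        3→1: 1 black — skip
        0 gray
          0→1: 1 black — skip
          2 gray
            2→7: 7 is gray → back edge
First back edge: 2 → 7.

2→7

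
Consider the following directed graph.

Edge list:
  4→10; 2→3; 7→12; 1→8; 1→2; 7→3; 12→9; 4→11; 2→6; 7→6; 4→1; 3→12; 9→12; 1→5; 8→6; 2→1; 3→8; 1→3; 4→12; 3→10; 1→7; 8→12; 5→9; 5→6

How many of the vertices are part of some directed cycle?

4

A vertex is on a directed cycle iff it belongs to a strongly connected component of size ≥ 2 (or has a self-loop).
The vertices on cycles are {1, 2, 9, 12} — 4 in total.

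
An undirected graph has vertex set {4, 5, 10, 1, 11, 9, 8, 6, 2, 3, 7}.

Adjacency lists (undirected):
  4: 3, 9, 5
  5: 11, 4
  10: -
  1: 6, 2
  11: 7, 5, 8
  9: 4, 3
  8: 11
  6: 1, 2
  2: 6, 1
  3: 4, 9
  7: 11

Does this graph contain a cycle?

Yes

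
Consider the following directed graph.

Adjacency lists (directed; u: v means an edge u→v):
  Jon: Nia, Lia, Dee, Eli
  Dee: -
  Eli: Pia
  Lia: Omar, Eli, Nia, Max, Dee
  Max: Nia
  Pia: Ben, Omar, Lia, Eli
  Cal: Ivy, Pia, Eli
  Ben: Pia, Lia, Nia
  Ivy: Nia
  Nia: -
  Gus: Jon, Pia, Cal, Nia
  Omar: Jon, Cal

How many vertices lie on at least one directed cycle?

7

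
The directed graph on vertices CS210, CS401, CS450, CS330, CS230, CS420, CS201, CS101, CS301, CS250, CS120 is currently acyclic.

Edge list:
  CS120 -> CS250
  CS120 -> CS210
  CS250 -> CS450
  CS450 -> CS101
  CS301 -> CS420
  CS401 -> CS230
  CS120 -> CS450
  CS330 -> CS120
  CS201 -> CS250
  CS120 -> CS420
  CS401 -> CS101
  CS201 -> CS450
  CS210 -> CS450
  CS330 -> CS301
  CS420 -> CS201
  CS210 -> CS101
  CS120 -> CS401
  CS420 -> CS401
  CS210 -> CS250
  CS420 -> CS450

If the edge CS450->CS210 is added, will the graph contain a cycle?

Adding CS450→CS210 creates a cycle iff CS210 can already reach CS450.
Path from CS210: CS210 → CS450.
So CS210 → … → CS450 → CS210 is a cycle.

Yes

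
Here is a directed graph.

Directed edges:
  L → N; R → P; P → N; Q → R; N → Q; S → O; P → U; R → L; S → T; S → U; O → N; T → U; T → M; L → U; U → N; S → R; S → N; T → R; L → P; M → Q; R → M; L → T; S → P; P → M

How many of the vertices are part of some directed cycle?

8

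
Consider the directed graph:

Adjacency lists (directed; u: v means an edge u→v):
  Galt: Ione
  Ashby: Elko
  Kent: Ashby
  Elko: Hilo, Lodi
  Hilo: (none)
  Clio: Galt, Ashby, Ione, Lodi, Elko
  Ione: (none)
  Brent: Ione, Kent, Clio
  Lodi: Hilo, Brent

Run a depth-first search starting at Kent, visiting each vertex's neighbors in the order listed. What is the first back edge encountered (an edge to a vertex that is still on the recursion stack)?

Brent->Kent

DFS from Kent (visiting each vertex's neighbors in the order listed); mark gray on enter, black on exit:
Kent gray
  Ashby gray
    Elko gray
      Hilo gray
      Hilo black
      Lodi gray
        Lodi→Hilo: Hilo black — skip
        Brent gray
          Ione gray
          Ione black
          Brent→Kent: Kent is gray → back edge
First back edge: Brent → Kent.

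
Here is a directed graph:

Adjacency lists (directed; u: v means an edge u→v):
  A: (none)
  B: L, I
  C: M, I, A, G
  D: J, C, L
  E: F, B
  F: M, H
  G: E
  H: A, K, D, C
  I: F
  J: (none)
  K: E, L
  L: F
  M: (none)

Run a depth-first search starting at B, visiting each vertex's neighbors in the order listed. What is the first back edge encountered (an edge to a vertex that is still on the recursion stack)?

E→F

DFS from B (visiting each vertex's neighbors in the order listed); mark gray on enter, black on exit:
B gray
  L gray
    F gray
      M gray
      M black
      H gray
        A gray
        A black
        K gray
          E gray
            E→F: F is gray → back edge
First back edge: E → F.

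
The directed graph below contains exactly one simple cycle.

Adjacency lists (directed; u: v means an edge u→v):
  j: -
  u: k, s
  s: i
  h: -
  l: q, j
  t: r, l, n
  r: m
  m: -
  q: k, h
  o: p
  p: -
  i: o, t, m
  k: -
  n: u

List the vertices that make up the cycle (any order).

i, n, s, t, u

DFS with gray/black marking from i:
i gray
  o gray
    p gray
    p black
  o black
  t gray
    r gray
      m gray
      m black
    r black
    l gray
      q gray
        k gray
        k black
        h gray
        h black
      q black
      j gray
      j black
    l black
    n gray
      u gray
        u→k: k black — skip
        s gray
          s→i: i is gray → back edge
Back edge closes the cycle i → t → n → u → s → i; its vertices are {i, n, s, t, u}.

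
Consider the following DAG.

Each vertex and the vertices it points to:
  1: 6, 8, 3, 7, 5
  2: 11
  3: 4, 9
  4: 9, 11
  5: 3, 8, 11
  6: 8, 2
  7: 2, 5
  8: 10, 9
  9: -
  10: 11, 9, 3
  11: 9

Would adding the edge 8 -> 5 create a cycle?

Adding 8→5 creates a cycle iff 5 can already reach 8.
Path from 5: 5 → 8.
So 5 → … → 8 → 5 is a cycle.

Yes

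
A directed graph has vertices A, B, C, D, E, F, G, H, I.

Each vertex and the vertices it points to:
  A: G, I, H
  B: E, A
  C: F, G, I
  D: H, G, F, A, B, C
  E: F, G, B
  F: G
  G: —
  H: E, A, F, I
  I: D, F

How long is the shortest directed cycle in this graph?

For each vertex v, BFS finds the shortest path from v back to v.
The shortest such closed walk is B → E → B, length 2.

2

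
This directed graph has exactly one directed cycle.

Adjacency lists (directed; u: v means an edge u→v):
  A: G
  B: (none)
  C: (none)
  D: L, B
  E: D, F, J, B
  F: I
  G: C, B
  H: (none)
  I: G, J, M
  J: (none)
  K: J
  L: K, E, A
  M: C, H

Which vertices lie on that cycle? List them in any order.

DFS with gray/black marking from L:
L gray
  K gray
    J gray
    J black
  K black
  E gray
    D gray
      D→L: L is gray → back edge
Back edge closes the cycle L → E → D → L; its vertices are {D, E, L}.

D, E, L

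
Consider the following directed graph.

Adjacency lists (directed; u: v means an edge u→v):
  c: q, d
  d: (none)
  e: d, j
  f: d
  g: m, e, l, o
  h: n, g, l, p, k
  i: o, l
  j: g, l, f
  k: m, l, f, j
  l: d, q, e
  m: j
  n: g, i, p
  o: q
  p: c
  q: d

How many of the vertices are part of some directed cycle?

A vertex is on a directed cycle iff it belongs to a strongly connected component of size ≥ 2 (or has a self-loop).
The vertices on cycles are {e, g, j, l, m} — 5 in total.

5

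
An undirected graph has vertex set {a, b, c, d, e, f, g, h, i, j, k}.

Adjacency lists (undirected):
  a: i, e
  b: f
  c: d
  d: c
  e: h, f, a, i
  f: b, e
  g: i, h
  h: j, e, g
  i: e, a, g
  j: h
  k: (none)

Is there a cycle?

DFS, tracking each vertex's parent; an edge to a visited non-parent vertex closes a cycle.
Start from k:
visit k (parent –)
visit a (parent –)
  visit i (parent a)
    visit e (parent i)
      visit h (parent e)
        visit j (parent h)
          j–h: parent, skip
        h–e: parent, skip
        visit g (parent h)
          g–i: i visited and ≠ parent → cycle
Cycle: i – e – h – g – i.

Yes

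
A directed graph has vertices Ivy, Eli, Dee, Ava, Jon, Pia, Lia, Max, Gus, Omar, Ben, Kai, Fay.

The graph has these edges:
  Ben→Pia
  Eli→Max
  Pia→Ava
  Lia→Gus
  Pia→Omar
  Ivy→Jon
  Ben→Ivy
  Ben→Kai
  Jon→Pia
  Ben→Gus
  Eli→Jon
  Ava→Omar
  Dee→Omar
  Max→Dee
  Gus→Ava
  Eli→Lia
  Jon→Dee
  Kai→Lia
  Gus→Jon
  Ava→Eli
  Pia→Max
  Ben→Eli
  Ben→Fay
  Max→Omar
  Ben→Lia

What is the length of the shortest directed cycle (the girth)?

For each vertex v, BFS finds the shortest path from v back to v.
The shortest such closed walk is Eli → Jon → Pia → Ava → Eli, length 4.

4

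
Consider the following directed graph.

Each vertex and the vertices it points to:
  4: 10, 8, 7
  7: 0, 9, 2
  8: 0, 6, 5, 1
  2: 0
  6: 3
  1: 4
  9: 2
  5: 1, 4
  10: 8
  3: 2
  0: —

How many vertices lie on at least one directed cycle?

5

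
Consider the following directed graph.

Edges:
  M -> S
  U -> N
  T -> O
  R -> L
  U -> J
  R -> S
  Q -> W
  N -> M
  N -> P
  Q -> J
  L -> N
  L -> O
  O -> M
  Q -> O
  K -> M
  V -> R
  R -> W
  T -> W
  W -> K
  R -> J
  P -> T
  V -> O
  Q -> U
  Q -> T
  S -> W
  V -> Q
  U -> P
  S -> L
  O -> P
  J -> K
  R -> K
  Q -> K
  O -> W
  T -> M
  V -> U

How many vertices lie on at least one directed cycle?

A vertex is on a directed cycle iff it belongs to a strongly connected component of size ≥ 2 (or has a self-loop).
The vertices on cycles are {K, L, M, N, O, P, S, T, W} — 9 in total.

9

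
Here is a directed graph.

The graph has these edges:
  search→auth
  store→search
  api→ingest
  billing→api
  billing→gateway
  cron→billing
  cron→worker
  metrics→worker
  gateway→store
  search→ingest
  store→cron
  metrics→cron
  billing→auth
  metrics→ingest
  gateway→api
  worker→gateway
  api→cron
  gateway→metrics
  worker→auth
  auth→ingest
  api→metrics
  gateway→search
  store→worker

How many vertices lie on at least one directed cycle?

A vertex is on a directed cycle iff it belongs to a strongly connected component of size ≥ 2 (or has a self-loop).
The vertices on cycles are {api, cron, store, worker, billing, gateway, metrics} — 7 in total.

7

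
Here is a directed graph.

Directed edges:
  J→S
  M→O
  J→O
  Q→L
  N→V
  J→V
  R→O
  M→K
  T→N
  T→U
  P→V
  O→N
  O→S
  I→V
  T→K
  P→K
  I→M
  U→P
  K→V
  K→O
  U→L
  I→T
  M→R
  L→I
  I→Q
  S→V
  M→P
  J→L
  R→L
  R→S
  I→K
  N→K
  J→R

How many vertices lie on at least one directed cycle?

A vertex is on a directed cycle iff it belongs to a strongly connected component of size ≥ 2 (or has a self-loop).
The vertices on cycles are {I, K, L, M, N, O, Q, R, T, U} — 10 in total.

10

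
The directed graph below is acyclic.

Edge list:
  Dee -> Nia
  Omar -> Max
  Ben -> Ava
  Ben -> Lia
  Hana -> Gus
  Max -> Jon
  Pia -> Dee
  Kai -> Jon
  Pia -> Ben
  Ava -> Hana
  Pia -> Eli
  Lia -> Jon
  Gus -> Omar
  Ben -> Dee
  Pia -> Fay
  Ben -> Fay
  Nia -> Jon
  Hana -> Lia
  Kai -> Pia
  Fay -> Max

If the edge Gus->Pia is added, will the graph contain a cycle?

Yes

Adding Gus→Pia creates a cycle iff Pia can already reach Gus.
Path from Pia: Pia → Ben → Ava → Hana → Gus.
So Pia → … → Gus → Pia is a cycle.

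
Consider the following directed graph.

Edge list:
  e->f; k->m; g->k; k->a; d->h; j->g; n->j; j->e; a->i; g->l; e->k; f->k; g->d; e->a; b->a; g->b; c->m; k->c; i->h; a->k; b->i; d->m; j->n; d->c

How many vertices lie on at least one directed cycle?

4

A vertex is on a directed cycle iff it belongs to a strongly connected component of size ≥ 2 (or has a self-loop).
The vertices on cycles are {a, j, k, n} — 4 in total.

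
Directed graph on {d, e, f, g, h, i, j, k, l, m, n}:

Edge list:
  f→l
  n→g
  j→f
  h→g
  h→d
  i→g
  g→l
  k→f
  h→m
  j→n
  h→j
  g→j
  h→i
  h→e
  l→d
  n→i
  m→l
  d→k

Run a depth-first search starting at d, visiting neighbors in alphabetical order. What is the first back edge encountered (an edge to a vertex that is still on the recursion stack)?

DFS from d (visiting neighbors in alphabetical order); mark gray on enter, black on exit:
d gray
  k gray
    f gray
      l gray
        l→d: d is gray → back edge
First back edge: l → d.

l->d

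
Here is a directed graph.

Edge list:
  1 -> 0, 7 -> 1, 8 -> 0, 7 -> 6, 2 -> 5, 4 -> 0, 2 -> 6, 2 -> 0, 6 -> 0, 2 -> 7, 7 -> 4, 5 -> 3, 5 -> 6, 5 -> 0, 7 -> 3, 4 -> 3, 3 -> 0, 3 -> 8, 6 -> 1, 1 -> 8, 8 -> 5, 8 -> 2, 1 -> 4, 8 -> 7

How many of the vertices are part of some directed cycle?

8

A vertex is on a directed cycle iff it belongs to a strongly connected component of size ≥ 2 (or has a self-loop).
The vertices on cycles are {1, 2, 3, 4, 5, 6, 7, 8} — 8 in total.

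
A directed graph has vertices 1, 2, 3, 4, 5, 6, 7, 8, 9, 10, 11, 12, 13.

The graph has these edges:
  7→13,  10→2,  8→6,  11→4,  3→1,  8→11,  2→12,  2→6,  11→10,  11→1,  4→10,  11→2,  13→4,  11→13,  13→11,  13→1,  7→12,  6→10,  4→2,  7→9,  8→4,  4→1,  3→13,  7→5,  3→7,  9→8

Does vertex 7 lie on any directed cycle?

7 lies on a cycle iff there is a path from 7 back to itself.
Exploring from 7, it never reaches itself; equivalently, its strongly connected component is a singleton.

No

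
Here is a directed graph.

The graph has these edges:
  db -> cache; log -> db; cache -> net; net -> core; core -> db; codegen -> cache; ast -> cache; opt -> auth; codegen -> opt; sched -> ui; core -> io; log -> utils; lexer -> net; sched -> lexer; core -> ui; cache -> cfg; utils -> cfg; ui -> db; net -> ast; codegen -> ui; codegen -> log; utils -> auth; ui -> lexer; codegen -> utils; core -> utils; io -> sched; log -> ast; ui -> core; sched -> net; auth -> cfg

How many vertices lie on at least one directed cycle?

9

A vertex is on a directed cycle iff it belongs to a strongly connected component of size ≥ 2 (or has a self-loop).
The vertices on cycles are {db, io, ui, ast, net, core, cache, lexer, sched} — 9 in total.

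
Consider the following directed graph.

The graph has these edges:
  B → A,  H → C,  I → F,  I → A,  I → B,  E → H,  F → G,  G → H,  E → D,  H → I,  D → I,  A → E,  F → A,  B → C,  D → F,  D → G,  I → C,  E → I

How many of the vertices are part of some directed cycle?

A vertex is on a directed cycle iff it belongs to a strongly connected component of size ≥ 2 (or has a self-loop).
The vertices on cycles are {A, B, D, E, F, G, H, I} — 8 in total.

8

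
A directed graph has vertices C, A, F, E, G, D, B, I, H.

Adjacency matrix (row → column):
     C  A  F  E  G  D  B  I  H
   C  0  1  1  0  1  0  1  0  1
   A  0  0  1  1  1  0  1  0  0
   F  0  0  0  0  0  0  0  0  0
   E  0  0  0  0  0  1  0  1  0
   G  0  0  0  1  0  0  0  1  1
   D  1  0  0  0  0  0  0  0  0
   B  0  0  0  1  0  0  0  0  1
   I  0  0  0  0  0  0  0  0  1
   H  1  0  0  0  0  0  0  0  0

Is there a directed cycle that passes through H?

Yes

H is on a cycle iff H can reach itself via ≥1 edge.
H → C → H — yes.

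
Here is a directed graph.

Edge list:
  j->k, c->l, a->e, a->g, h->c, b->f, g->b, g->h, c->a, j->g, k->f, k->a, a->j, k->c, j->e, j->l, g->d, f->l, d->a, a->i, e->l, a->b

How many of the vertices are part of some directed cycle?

7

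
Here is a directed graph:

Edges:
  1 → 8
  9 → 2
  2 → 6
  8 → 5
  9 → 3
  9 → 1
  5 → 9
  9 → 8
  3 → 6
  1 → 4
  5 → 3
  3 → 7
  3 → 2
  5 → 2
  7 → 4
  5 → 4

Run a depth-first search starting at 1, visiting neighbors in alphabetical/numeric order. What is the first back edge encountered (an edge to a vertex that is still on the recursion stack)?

DFS from 1 (visiting neighbors in alphabetical/numeric order); mark gray on enter, black on exit:
1 gray
  4 gray
  4 black
  8 gray
    5 gray
      2 gray
        6 gray
        6 black
      2 black
      3 gray
        3→2: 2 black — skip
        3→6: 6 black — skip
        7 gray
          7→4: 4 black — skip
        7 black
      3 black
      5→4: 4 black — skip
      9 gray
        9→1: 1 is gray → back edge
First back edge: 9 → 1.

9->1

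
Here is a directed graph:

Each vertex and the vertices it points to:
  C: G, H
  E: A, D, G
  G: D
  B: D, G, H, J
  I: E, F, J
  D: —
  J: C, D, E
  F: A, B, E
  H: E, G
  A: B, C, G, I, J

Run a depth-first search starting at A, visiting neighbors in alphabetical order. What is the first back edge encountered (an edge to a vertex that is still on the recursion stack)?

E->A

DFS from A (visiting neighbors in alphabetical order); mark gray on enter, black on exit:
A gray
  B gray
    D gray
    D black
    G gray
      G→D: D black — skip
    G black
    H gray
      E gray
        E→A: A is gray → back edge
First back edge: E → A.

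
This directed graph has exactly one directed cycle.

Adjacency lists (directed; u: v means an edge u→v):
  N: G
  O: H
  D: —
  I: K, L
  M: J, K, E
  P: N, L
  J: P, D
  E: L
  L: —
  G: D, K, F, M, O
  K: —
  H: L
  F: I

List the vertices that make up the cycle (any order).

G, J, M, N, P

DFS with gray/black marking from G:
G gray
  D gray
  D black
  K gray
  K black
  F gray
    I gray
      I→K: K black — skip
      L gray
      L black
    I black
  F black
  M gray
    J gray
      P gray
        N gray
          N→G: G is gray → back edge
Back edge closes the cycle G → M → J → P → N → G; its vertices are {G, J, M, N, P}.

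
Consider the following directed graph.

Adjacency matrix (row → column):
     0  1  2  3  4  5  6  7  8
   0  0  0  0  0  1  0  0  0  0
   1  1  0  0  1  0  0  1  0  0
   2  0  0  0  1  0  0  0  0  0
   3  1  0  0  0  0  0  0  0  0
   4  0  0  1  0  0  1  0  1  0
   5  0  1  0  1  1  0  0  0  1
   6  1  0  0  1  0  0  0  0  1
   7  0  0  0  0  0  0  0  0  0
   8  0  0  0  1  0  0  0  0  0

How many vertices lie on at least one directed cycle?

A vertex is on a directed cycle iff it belongs to a strongly connected component of size ≥ 2 (or has a self-loop).
The vertices on cycles are {0, 1, 2, 3, 4, 5, 6, 8} — 8 in total.

8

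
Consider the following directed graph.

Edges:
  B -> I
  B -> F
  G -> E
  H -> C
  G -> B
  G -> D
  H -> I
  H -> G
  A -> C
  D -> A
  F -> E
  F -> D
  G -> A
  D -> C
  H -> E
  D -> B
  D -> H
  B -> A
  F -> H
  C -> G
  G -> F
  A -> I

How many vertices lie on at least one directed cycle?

A vertex is on a directed cycle iff it belongs to a strongly connected component of size ≥ 2 (or has a self-loop).
The vertices on cycles are {A, B, C, D, F, G, H} — 7 in total.

7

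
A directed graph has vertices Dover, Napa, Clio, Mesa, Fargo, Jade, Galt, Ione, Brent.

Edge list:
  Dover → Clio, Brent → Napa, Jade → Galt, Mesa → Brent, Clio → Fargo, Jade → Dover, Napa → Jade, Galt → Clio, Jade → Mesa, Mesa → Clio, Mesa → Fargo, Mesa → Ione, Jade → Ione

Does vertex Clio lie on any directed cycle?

No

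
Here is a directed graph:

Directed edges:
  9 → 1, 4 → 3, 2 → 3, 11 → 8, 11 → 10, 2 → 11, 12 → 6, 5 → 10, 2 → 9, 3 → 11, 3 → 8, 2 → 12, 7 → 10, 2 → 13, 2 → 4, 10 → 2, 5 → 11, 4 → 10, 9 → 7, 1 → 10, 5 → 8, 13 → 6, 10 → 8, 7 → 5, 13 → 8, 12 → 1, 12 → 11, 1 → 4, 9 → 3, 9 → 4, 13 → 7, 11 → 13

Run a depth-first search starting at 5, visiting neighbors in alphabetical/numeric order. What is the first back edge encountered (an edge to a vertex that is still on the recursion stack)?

11->10

DFS from 5 (visiting neighbors in alphabetical/numeric order); mark gray on enter, black on exit:
5 gray
  8 gray
  8 black
  10 gray
    2 gray
      3 gray
        3→8: 8 black — skip
        11 gray
          11→8: 8 black — skip
          11→10: 10 is gray → back edge
First back edge: 11 → 10.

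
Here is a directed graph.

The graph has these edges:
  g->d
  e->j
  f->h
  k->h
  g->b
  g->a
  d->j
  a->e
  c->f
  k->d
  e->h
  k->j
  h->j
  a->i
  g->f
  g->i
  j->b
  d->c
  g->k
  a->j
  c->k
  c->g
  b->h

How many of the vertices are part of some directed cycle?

7

A vertex is on a directed cycle iff it belongs to a strongly connected component of size ≥ 2 (or has a self-loop).
The vertices on cycles are {b, c, d, g, h, j, k} — 7 in total.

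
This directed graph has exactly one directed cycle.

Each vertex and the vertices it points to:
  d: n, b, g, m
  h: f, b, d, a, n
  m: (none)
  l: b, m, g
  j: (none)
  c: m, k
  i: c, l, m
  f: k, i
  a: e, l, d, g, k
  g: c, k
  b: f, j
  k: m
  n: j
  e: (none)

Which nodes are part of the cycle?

DFS with gray/black marking from l:
l gray
  b gray
    f gray
      k gray
        m gray
        m black
      k black
      i gray
        c gray
          c→m: m black — skip
          c→k: k black — skip
        c black
        i→l: l is gray → back edge
Back edge closes the cycle l → b → f → i → l; its vertices are {b, f, i, l}.

b, f, i, l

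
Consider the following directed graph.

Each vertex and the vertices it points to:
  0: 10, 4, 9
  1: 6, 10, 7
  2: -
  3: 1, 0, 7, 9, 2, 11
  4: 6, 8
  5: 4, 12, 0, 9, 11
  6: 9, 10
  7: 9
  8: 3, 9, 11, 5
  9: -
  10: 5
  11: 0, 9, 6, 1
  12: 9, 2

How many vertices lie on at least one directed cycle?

A vertex is on a directed cycle iff it belongs to a strongly connected component of size ≥ 2 (or has a self-loop).
The vertices on cycles are {0, 1, 3, 4, 5, 6, 8, 10, 11} — 9 in total.

9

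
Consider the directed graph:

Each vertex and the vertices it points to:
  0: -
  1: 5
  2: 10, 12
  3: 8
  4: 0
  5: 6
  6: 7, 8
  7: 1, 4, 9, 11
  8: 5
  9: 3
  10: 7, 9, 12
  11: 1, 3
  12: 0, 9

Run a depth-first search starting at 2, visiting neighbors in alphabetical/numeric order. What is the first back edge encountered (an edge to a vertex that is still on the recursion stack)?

6→7

DFS from 2 (visiting neighbors in alphabetical/numeric order); mark gray on enter, black on exit:
2 gray
  10 gray
    7 gray
      1 gray
        5 gray
          6 gray
            6→7: 7 is gray → back edge
First back edge: 6 → 7.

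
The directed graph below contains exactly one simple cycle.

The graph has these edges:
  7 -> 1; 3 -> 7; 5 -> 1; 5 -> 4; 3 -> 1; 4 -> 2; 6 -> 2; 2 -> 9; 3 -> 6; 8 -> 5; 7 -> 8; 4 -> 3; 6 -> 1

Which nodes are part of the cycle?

DFS with gray/black marking from 4:
4 gray
  2 gray
    9 gray
    9 black
  2 black
  3 gray
    7 gray
      8 gray
        5 gray
          5→4: 4 is gray → back edge
Back edge closes the cycle 4 → 3 → 7 → 8 → 5 → 4; its vertices are {3, 4, 5, 7, 8}.

3, 4, 5, 7, 8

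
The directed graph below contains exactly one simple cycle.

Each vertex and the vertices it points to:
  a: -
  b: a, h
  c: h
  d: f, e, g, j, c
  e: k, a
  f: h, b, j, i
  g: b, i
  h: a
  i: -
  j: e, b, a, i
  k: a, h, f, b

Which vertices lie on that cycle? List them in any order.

e, f, j, k

DFS with gray/black marking from j:
j gray
  e gray
    k gray
      a gray
      a black
      h gray
        h→a: a black — skip
      h black
      f gray
        f→h: h black — skip
        b gray
          b→a: a black — skip
          b→h: h black — skip
        b black
        f→j: j is gray → back edge
Back edge closes the cycle j → e → k → f → j; its vertices are {e, f, j, k}.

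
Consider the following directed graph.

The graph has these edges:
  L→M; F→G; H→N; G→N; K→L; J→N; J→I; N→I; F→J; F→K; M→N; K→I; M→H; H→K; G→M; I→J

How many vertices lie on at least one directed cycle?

7

A vertex is on a directed cycle iff it belongs to a strongly connected component of size ≥ 2 (or has a self-loop).
The vertices on cycles are {H, I, J, K, L, M, N} — 7 in total.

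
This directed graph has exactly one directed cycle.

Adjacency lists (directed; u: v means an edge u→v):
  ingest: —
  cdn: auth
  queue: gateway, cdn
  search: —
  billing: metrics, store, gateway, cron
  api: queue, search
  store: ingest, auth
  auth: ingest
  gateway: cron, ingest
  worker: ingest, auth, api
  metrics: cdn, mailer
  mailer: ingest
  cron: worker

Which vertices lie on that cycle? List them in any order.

DFS with gray/black marking from cron:
cron gray
  worker gray
    ingest gray
    ingest black
    auth gray
      auth→ingest: ingest black — skip
    auth black
    api gray
      queue gray
        gateway gray
          gateway→cron: cron is gray → back edge
Back edge closes the cycle cron → worker → api → queue → gateway → cron; its vertices are {api, cron, queue, worker, gateway}.

api, cron, queue, worker, gateway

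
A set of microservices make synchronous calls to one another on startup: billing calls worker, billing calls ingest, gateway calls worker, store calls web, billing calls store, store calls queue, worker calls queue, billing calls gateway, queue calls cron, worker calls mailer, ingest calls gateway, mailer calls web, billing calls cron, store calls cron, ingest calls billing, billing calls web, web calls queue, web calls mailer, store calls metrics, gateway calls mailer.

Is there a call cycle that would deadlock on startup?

Yes

DFS with white/gray/black marking, starting from mailer:
mailer gray
  web gray
    queue gray
      cron gray
      cron black
    queue black
    web→mailer: mailer is gray → back edge
Back edge found, so a cycle exists: mailer → web → mailer.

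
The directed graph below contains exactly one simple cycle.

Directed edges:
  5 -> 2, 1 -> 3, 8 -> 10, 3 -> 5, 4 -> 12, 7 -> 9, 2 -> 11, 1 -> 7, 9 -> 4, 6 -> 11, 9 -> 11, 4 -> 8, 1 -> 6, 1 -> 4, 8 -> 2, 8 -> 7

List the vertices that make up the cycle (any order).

DFS with gray/black marking from 7:
7 gray
  9 gray
    11 gray
    11 black
    4 gray
      12 gray
      12 black
      8 gray
        10 gray
        10 black
        2 gray
          2→11: 11 black — skip
        2 black
        8→7: 7 is gray → back edge
Back edge closes the cycle 7 → 9 → 4 → 8 → 7; its vertices are {4, 7, 8, 9}.

4, 7, 8, 9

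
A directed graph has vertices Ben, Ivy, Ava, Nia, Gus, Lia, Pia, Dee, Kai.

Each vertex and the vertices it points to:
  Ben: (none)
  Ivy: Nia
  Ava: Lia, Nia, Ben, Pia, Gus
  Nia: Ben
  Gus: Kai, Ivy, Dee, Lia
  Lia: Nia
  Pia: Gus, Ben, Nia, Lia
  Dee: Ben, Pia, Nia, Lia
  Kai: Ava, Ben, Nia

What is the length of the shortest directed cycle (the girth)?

3

For each vertex v, BFS finds the shortest path from v back to v.
The shortest such closed walk is Gus → Dee → Pia → Gus, length 3.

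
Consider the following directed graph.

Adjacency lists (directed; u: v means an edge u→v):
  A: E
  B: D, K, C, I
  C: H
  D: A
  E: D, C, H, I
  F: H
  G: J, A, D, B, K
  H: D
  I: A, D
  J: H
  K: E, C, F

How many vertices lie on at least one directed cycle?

6

A vertex is on a directed cycle iff it belongs to a strongly connected component of size ≥ 2 (or has a self-loop).
The vertices on cycles are {A, C, D, E, H, I} — 6 in total.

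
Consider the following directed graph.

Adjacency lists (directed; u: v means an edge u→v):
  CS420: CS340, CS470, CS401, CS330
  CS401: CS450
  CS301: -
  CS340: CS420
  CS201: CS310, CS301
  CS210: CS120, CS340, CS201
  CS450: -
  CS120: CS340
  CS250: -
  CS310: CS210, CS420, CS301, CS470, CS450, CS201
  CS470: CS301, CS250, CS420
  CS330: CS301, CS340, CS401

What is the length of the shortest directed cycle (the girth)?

2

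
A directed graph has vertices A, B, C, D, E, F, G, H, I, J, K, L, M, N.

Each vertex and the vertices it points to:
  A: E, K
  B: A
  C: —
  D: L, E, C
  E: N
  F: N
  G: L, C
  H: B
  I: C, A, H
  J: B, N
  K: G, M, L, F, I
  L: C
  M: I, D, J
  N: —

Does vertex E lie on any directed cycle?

No

E lies on a cycle iff there is a path from E back to itself.
Exploring from E, it never reaches itself; equivalently, its strongly connected component is a singleton.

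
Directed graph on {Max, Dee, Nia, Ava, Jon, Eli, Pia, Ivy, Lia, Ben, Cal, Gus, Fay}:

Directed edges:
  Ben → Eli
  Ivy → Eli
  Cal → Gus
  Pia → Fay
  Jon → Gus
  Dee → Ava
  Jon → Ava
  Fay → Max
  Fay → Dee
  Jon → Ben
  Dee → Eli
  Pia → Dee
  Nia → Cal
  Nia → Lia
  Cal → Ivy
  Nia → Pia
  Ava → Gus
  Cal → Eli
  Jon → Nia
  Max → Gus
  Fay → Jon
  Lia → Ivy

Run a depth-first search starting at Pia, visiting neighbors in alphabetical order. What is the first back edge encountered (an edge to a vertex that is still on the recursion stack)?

Nia→Pia

DFS from Pia (visiting neighbors in alphabetical order); mark gray on enter, black on exit:
Pia gray
  Dee gray
    Ava gray
      Gus gray
      Gus black
    Ava black
    Eli gray
    Eli black
  Dee black
  Fay gray
    Fay→Dee: Dee black — skip
    Jon gray
      Jon→Ava: Ava black — skip
      Ben gray
        Ben→Eli: Eli black — skip
      Ben black
      Jon→Gus: Gus black — skip
      Nia gray
        Cal gray
          Cal→Eli: Eli black — skip
          Cal→Gus: Gus black — skip
          Ivy gray
            Ivy→Eli: Eli black — skip
          Ivy black
        Cal black
        Lia gray
          Lia→Ivy: Ivy black — skip
        Lia black
        Nia→Pia: Pia is gray → back edge
First back edge: Nia → Pia.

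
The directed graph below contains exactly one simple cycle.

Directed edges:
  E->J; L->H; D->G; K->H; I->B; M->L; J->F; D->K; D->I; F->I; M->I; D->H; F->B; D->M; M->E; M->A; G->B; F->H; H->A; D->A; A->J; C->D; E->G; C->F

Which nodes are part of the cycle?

A, F, H, J

DFS with gray/black marking from F:
F gray
  I gray
    B gray
    B black
  I black
  H gray
    A gray
      J gray
        J→F: F is gray → back edge
Back edge closes the cycle F → H → A → J → F; its vertices are {A, F, H, J}.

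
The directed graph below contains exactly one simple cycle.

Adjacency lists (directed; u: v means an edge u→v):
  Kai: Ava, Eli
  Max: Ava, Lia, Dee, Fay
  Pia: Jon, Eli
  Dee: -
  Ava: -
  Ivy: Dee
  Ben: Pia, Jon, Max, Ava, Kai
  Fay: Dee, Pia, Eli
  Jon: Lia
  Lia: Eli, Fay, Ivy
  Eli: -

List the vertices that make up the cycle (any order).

Fay, Jon, Lia, Pia

DFS with gray/black marking from Pia:
Pia gray
  Jon gray
    Lia gray
      Eli gray
      Eli black
      Fay gray
        Dee gray
        Dee black
        Fay→Pia: Pia is gray → back edge
Back edge closes the cycle Pia → Jon → Lia → Fay → Pia; its vertices are {Fay, Jon, Lia, Pia}.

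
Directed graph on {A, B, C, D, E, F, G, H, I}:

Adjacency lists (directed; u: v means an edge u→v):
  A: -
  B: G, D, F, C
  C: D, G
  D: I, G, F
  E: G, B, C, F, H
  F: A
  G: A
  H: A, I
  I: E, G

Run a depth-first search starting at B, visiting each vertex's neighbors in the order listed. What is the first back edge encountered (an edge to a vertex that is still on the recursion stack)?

DFS from B (visiting each vertex's neighbors in the order listed); mark gray on enter, black on exit:
B gray
  G gray
    A gray
    A black
  G black
  D gray
    I gray
      E gray
        E→G: G black — skip
        E→B: B is gray → back edge
First back edge: E → B.

E->B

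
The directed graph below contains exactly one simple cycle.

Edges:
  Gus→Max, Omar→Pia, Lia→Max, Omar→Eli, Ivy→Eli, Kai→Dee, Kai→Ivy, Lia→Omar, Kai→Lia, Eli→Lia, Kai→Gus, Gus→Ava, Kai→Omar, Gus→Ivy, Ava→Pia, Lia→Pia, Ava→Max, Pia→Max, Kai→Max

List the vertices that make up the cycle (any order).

Eli, Lia, Omar

DFS with gray/black marking from Lia:
Lia gray
  Omar gray
    Pia gray
      Max gray
      Max black
    Pia black
    Eli gray
      Eli→Lia: Lia is gray → back edge
Back edge closes the cycle Lia → Omar → Eli → Lia; its vertices are {Eli, Lia, Omar}.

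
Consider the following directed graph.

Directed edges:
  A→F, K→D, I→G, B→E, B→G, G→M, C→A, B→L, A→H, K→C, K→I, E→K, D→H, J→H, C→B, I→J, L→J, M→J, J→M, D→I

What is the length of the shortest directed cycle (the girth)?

2

For each vertex v, BFS finds the shortest path from v back to v.
The shortest such closed walk is J → M → J, length 2.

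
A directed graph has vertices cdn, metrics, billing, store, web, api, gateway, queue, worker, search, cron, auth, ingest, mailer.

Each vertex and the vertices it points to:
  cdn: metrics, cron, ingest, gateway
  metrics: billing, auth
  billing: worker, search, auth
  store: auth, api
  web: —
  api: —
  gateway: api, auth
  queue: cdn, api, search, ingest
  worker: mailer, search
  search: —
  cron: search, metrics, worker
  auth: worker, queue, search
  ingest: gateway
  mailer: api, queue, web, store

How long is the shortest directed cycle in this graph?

4

For each vertex v, BFS finds the shortest path from v back to v.
The shortest such closed walk is mailer → store → auth → worker → mailer, length 4.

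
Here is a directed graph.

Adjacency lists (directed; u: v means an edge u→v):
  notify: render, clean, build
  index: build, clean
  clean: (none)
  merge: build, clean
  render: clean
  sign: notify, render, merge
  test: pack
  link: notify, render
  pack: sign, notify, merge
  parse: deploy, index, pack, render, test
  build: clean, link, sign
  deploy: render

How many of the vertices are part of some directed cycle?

5

A vertex is on a directed cycle iff it belongs to a strongly connected component of size ≥ 2 (or has a self-loop).
The vertices on cycles are {link, sign, build, merge, notify} — 5 in total.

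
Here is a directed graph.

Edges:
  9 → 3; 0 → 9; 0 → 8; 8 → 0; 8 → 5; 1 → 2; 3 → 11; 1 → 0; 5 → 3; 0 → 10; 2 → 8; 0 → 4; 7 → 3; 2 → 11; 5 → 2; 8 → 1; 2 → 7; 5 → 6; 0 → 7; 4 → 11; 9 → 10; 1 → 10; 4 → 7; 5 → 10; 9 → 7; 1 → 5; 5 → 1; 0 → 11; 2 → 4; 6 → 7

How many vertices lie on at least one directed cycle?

5

A vertex is on a directed cycle iff it belongs to a strongly connected component of size ≥ 2 (or has a self-loop).
The vertices on cycles are {0, 1, 2, 5, 8} — 5 in total.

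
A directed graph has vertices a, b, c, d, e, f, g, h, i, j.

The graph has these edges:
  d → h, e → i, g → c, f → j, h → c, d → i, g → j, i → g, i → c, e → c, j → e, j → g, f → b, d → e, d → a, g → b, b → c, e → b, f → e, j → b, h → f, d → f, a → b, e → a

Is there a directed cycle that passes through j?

j is on a cycle iff j can reach itself via ≥1 edge.
j → g → j — yes.

Yes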